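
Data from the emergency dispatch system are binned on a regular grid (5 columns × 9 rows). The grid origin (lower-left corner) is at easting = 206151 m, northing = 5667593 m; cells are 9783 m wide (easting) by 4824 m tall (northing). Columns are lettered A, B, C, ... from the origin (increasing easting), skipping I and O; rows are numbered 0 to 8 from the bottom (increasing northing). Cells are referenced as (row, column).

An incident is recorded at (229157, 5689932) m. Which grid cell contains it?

Column index: ⌊(229157 − 206151) / 9783⌋ = ⌊2.352⌋ = 2 → column C
Row offset from origin: ⌊(5689932 − 5667593) / 4824⌋ = ⌊4.631⌋ = 4 → row 4

(4, C)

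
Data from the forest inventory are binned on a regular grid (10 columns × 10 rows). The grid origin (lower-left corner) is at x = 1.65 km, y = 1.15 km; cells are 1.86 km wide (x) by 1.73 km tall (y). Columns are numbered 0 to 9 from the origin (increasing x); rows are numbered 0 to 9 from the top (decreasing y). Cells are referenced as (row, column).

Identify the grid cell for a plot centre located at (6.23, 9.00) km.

(5, 2)

Column index: ⌊(6.23 − 1.65) / 1.86⌋ = ⌊2.462⌋ = 2
Row offset from origin: ⌊(9.00 − 1.15) / 1.73⌋ = ⌊4.538⌋ = 4 → row 5 (counted from top)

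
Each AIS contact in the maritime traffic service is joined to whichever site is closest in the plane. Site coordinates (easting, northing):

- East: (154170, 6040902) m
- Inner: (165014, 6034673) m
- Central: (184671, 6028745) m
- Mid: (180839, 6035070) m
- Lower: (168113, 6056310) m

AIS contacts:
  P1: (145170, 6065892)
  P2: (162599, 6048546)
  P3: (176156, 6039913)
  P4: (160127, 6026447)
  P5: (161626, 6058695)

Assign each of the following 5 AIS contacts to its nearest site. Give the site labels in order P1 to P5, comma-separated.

Lower, Lower, Mid, Inner, Lower

P1 → Lower (d²=618195973.00)
P2 → Lower (d²=90683892.00)
P3 → Mid (d²=45385138.00)
P4 → Inner (d²=91549845.00)
P5 → Lower (d²=47769394.00)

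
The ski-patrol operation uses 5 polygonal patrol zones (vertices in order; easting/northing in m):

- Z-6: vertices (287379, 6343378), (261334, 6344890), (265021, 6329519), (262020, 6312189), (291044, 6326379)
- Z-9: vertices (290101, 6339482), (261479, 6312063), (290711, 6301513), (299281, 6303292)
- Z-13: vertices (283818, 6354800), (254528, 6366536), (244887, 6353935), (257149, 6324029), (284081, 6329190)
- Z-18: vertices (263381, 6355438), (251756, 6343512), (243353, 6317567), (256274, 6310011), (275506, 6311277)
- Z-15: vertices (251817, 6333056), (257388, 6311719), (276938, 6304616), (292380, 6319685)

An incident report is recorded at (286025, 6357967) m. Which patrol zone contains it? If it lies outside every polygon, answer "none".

none

Cast a ray rightward from (286025, 6357967). For each polygon, the edges (by vertex number in listed order) whose endpoints lie on opposite sides of northing = 6357967, where each meets that height, and whether that is right or left of the point:
Z-6: no edge straddles that height → 0 crossings.
Z-9: no edge straddles that height → 0 crossings.
Z-13: 1–2 at easting≈275914.0 (left), 2–3 at easting≈247971.9 (left) → 0 crossings.
Z-18: no edge straddles that height → 0 crossings.
Z-15: no edge straddles that height → 0 crossings.
All counts are even, so the point lies outside every listed polygon.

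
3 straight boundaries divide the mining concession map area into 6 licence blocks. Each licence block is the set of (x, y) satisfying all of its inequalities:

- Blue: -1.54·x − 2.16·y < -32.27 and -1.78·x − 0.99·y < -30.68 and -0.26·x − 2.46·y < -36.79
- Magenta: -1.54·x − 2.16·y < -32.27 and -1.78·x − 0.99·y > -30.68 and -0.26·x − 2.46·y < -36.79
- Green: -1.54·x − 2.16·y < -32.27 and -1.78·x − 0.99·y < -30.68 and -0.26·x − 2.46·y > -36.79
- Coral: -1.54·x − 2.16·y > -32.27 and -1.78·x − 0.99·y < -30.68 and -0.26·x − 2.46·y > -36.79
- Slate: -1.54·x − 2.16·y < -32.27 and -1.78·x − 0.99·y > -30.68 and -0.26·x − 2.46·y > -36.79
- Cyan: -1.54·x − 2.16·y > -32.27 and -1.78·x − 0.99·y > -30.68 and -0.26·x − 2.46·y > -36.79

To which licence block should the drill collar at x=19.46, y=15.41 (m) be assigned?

Blue

-1.54·19.46 − 2.16·15.41 = -63.254, which is < -32.27
-1.78·19.46 − 0.99·15.41 = -49.895, which is < -30.68
-0.26·19.46 − 2.46·15.41 = -42.968, which is < -36.79
This sign pattern matches Blue.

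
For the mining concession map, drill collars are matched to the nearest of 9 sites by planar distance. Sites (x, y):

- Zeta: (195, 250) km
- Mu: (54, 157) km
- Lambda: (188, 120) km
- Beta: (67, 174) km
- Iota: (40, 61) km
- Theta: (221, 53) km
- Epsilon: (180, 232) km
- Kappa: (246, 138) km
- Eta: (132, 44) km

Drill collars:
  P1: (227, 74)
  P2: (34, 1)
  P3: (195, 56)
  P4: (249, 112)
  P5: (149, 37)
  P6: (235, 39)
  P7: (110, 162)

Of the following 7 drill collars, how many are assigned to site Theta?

3

P1 → Theta
P2 → Iota
P3 → Theta
P4 → Kappa
P5 → Eta
P6 → Theta
P7 → Beta
3 of the 7 go to Theta.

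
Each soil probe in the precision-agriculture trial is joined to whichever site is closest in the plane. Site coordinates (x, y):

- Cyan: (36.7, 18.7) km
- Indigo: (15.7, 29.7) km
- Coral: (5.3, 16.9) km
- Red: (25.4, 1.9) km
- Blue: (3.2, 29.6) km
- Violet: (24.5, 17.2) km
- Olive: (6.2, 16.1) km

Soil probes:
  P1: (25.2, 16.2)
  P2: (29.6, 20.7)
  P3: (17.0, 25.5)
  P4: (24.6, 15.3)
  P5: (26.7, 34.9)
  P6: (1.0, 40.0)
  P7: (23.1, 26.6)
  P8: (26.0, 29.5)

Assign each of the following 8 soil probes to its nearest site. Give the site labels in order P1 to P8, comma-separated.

P1 → Violet (d²=1.49)
P2 → Violet (d²=38.26)
P3 → Indigo (d²=19.33)
P4 → Violet (d²=3.62)
P5 → Indigo (d²=148.04)
P6 → Blue (d²=113.00)
P7 → Indigo (d²=64.37)
P8 → Indigo (d²=106.13)

Violet, Violet, Indigo, Violet, Indigo, Blue, Indigo, Indigo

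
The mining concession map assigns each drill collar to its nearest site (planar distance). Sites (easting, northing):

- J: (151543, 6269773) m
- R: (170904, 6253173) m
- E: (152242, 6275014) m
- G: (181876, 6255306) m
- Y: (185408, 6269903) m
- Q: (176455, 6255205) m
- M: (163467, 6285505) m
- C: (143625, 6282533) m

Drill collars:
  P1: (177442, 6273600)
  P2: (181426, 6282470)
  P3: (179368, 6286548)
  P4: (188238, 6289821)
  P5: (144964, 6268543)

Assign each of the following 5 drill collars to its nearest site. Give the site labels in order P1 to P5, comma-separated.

P1 → Y (d²=77124965.00)
P2 → Y (d²=173785813.00)
P3 → M (d²=253929650.00)
P4 → Y (d²=404735624.00)
P5 → J (d²=44796141.00)

Y, Y, M, Y, J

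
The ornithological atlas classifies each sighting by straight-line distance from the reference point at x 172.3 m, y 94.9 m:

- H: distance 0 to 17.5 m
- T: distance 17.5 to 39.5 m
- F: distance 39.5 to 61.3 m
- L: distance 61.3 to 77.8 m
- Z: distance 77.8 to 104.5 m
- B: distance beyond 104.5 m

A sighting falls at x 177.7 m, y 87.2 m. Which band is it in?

H

Distance = √((177.7−172.3)² + (87.2−94.9)²) = √(29.160 + 59.290) = 9.405 m.
0 ≤ 9.405 < 17.5 → H.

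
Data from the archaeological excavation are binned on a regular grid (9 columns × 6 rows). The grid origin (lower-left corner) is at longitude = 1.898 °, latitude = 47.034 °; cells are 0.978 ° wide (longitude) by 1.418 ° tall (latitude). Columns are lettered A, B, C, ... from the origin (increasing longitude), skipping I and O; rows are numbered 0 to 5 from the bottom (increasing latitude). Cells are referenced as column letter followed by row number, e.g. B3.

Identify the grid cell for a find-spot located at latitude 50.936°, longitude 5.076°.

Column index: ⌊(5.076 − 1.898) / 0.978⌋ = ⌊3.249⌋ = 3 → column D
Row offset from origin: ⌊(50.936 − 47.034) / 1.418⌋ = ⌊2.752⌋ = 2 → row 2

D2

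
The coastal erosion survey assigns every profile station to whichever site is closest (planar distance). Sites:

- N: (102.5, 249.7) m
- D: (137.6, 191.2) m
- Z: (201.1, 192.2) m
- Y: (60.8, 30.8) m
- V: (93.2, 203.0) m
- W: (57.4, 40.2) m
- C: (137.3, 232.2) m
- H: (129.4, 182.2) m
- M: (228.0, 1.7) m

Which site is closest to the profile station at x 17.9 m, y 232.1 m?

V

Squared distances to each site:
N: 7466.920; D: 16000.900; Z: 35154.250; Y: 42362.100; V: 6516.900; W: 38385.860; C: 14256.370; H: 14922.260; M: 97226.170.
Minimum at V.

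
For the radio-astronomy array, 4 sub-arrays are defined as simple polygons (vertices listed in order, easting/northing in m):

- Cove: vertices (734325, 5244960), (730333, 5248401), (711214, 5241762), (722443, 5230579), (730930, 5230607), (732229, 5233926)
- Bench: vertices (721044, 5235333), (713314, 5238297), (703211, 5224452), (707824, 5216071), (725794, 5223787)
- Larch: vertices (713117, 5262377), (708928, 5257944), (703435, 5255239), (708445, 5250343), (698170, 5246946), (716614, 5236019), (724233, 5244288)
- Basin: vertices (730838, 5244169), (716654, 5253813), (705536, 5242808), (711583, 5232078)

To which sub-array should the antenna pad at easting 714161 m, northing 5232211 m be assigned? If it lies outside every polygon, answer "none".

Cast a ray rightward from (714161, 5232211). For each polygon, the edges (by vertex number in listed order) whose endpoints lie on opposite sides of northing = 5232211, where each meets that height, and whether that is right or left of the point:
Cove: 3–4 at easting≈720804.3 (right), 5–6 at easting≈731557.8 (right) → 2 crossings.
Bench: 2–3 at easting≈708872.9 (left), 5–1 at easting≈722328.4 (right) → 1 crossing.
Larch: no edge straddles that height → 0 crossings.
Basin: 3–4 at easting≈711508.0 (left), 4–1 at easting≈711794.8 (left) → 0 crossings.
Only Bench has an odd count, so the point is inside Bench.

Bench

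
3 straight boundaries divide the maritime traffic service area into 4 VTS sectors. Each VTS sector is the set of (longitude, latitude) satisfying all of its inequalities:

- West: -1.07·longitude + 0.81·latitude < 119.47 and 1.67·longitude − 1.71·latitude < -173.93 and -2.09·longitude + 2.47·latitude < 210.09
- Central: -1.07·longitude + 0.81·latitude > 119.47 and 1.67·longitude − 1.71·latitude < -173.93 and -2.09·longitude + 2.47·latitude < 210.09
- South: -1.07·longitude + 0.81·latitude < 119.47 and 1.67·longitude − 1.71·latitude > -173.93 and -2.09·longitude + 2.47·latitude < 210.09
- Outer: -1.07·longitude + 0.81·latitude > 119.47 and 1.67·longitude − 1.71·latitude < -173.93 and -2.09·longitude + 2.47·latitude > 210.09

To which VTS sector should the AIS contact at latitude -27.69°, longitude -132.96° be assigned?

Central

-1.07·-132.96 + 0.81·-27.69 = 119.838, which is > 119.47
1.67·-132.96 − 1.71·-27.69 = -174.693, which is < -173.93
-2.09·-132.96 + 2.47·-27.69 = 209.492, which is < 210.09
This sign pattern matches Central.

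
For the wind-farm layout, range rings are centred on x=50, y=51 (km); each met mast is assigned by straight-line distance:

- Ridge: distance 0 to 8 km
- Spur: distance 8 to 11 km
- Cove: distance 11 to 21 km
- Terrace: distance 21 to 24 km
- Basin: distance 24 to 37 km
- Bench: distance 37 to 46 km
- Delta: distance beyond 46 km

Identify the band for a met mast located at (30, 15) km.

Bench

Distance = √((30−50)² + (15−51)²) = √(400.000 + 1296.000) = 41.183 km.
37 ≤ 41.183 < 46 → Bench.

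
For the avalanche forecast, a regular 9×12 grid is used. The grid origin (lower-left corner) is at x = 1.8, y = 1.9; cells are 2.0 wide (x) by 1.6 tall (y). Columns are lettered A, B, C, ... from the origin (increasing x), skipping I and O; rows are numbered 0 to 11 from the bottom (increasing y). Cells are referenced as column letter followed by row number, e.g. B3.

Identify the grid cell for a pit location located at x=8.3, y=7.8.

Column index: ⌊(8.3 − 1.8) / 2.0⌋ = ⌊3.250⌋ = 3 → column D
Row offset from origin: ⌊(7.8 − 1.9) / 1.6⌋ = ⌊3.688⌋ = 3 → row 3

D3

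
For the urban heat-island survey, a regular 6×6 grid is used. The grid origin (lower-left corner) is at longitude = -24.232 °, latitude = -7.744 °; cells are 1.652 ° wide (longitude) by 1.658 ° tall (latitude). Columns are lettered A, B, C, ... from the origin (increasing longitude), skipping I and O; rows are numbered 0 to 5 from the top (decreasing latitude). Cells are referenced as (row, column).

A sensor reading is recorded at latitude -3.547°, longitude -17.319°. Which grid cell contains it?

(3, E)

Column index: ⌊(-17.319 − -24.232) / 1.652⌋ = ⌊4.185⌋ = 4 → column E
Row offset from origin: ⌊(-3.547 − -7.744) / 1.658⌋ = ⌊2.531⌋ = 2 → row 3 (counted from top)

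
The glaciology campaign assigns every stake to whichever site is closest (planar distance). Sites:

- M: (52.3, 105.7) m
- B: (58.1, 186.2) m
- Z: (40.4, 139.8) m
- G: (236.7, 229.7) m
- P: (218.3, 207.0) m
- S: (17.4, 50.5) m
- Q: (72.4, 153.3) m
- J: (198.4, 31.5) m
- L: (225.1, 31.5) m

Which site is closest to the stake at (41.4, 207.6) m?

B

Squared distances to each site:
M: 10502.420; B: 736.850; Z: 4597.840; G: 38630.500; P: 31293.970; S: 25256.410; Q: 3909.490; J: 55660.210; L: 64756.900.
Minimum at B.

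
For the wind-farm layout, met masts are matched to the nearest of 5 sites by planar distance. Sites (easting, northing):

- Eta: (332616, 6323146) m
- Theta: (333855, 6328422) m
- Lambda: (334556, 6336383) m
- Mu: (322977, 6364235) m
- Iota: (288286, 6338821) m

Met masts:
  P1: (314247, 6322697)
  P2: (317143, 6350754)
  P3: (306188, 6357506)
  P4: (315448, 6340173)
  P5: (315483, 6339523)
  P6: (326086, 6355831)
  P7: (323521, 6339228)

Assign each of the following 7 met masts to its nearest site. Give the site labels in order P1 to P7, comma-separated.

P1 → Eta (d²=337621762.00)
P2 → Mu (d²=215772917.00)
P3 → Mu (d²=327149962.00)
P4 → Lambda (d²=379479764.00)
P5 → Lambda (d²=373638929.00)
P6 → Mu (d²=80293097.00)
P7 → Lambda (d²=129865250.00)

Eta, Mu, Mu, Lambda, Lambda, Mu, Lambda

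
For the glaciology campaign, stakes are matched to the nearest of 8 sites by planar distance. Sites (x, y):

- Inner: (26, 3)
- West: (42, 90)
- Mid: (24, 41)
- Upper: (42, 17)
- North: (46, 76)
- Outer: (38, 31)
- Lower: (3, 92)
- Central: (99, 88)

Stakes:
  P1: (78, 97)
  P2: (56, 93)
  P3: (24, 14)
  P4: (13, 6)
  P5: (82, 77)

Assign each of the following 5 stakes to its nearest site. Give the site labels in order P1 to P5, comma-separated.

P1 → Central (d²=522.00)
P2 → West (d²=205.00)
P3 → Inner (d²=125.00)
P4 → Inner (d²=178.00)
P5 → Central (d²=410.00)

Central, West, Inner, Inner, Central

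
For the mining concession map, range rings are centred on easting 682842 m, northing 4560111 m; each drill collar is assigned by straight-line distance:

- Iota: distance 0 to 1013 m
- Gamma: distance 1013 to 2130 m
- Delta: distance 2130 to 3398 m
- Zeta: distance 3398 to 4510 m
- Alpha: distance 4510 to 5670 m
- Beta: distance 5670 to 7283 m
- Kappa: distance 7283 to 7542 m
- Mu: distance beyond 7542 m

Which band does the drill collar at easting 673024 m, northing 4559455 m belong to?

Distance = √((673024−682842)² + (4559455−4560111)²) = √(96393124.000 + 430336.000) = 9839.891 m.
7542 ≤ 9839.891 < ∞ → Mu.

Mu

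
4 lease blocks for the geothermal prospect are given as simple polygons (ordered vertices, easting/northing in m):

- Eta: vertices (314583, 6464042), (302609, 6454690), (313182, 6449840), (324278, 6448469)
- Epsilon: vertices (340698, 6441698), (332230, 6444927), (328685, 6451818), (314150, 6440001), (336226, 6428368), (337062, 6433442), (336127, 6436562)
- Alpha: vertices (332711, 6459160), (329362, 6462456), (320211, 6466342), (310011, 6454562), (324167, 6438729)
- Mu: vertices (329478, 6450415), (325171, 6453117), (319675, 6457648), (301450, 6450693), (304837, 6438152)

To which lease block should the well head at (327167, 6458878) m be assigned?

Alpha

Cast a ray rightward from (327167, 6458878). For each polygon, the edges (by vertex number in listed order) whose endpoints lie on opposite sides of northing = 6458878, where each meets that height, and whether that is right or left of the point:
Eta: 1–2 at easting≈307971.2 (left), 4–1 at easting≈317797.9 (left) → 0 crossings.
Epsilon: no edge straddles that height → 0 crossings.
Alpha: 3–4 at easting≈313748.1 (left), 5–1 at easting≈332593.1 (right) → 1 crossing.
Mu: no edge straddles that height → 0 crossings.
Only Alpha has an odd count, so the point is inside Alpha.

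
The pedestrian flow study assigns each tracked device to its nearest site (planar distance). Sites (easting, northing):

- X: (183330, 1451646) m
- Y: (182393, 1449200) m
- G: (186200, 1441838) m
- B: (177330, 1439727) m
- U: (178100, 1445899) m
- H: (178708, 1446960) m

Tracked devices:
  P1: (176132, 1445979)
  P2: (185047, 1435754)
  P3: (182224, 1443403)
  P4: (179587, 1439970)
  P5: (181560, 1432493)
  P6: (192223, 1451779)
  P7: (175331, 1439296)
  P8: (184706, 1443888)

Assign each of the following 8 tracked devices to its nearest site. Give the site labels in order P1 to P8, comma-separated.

U, G, G, B, B, X, B, G

P1 → U (d²=3879424.00)
P2 → G (d²=38344465.00)
P3 → G (d²=18257801.00)
P4 → B (d²=5153098.00)
P5 → B (d²=70223656.00)
P6 → X (d²=79103138.00)
P7 → B (d²=4181762.00)
P8 → G (d²=6434536.00)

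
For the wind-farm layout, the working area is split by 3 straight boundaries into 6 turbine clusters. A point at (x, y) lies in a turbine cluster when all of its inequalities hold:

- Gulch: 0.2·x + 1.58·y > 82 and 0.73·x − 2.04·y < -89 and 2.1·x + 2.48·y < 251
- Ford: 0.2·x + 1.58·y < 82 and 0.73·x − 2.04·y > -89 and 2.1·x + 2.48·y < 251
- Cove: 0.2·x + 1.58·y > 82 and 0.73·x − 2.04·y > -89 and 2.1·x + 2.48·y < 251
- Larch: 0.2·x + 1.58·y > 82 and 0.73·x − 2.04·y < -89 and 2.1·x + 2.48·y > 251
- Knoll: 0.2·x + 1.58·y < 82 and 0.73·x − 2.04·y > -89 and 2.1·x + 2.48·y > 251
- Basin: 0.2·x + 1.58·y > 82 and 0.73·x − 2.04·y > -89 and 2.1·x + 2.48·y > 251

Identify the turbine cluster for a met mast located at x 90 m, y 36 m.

Knoll

0.2·90 + 1.58·36 = 74.880, which is < 82
0.73·90 − 2.04·36 = -7.740, which is > -89
2.1·90 + 2.48·36 = 278.280, which is > 251
This sign pattern matches Knoll.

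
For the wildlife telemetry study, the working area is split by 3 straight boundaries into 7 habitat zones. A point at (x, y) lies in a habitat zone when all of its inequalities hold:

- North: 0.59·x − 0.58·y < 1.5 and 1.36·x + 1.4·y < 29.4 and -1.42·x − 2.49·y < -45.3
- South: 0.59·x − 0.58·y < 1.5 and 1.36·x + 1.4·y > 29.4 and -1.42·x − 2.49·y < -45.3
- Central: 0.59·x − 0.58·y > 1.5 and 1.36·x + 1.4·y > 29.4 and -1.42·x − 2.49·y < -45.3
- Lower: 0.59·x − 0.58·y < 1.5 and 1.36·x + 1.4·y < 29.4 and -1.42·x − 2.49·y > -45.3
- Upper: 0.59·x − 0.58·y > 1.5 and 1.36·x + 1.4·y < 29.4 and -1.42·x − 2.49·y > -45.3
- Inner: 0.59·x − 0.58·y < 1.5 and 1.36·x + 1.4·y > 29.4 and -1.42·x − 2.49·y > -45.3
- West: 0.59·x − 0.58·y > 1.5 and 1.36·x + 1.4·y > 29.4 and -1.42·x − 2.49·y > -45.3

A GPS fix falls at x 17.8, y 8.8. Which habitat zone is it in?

Central

0.59·17.8 − 0.58·8.8 = 5.398, which is > 1.5
1.36·17.8 + 1.4·8.8 = 36.528, which is > 29.4
-1.42·17.8 − 2.49·8.8 = -47.188, which is < -45.3
This sign pattern matches Central.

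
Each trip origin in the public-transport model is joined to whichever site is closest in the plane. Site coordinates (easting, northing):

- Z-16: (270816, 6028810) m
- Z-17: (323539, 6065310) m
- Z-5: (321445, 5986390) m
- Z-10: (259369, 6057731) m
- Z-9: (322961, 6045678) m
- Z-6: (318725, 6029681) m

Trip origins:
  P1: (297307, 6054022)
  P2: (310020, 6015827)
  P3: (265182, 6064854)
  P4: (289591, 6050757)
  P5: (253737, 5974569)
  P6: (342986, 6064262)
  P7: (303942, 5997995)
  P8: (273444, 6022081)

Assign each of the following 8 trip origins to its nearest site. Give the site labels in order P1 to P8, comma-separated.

Z-9, Z-6, Z-10, Z-16, Z-16, Z-17, Z-5, Z-16

P1 → Z-9 (d²=727750052.00)
P2 → Z-6 (d²=267710341.00)
P3 → Z-10 (d²=84528098.00)
P4 → Z-16 (d²=834171434.00)
P5 → Z-16 (d²=3233778322.00)
P6 → Z-17 (d²=379284113.00)
P7 → Z-5 (d²=441031034.00)
P8 → Z-16 (d²=52185825.00)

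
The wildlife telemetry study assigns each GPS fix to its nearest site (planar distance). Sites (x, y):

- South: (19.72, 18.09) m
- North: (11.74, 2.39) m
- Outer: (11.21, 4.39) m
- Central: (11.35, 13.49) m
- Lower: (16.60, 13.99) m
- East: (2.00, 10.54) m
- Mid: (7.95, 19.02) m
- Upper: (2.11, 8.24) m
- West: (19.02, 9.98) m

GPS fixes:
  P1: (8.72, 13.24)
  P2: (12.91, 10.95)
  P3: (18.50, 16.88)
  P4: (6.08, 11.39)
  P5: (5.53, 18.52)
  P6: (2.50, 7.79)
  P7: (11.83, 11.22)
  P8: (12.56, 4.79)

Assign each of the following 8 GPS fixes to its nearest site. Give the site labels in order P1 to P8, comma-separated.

P1 → Central (d²=6.98)
P2 → Central (d²=8.89)
P3 → South (d²=2.95)
P4 → East (d²=17.37)
P5 → Mid (d²=6.11)
P6 → Upper (d²=0.35)
P7 → Central (d²=5.38)
P8 → Outer (d²=1.98)

Central, Central, South, East, Mid, Upper, Central, Outer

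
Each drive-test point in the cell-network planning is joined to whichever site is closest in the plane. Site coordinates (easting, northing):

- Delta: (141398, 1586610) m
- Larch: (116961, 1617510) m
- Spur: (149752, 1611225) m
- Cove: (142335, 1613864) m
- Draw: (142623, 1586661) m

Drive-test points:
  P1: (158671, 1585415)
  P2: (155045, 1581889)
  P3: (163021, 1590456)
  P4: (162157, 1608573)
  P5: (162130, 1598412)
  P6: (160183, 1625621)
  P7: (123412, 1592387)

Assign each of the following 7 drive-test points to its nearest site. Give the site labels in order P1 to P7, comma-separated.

Draw, Draw, Draw, Spur, Spur, Spur, Delta

P1 → Draw (d²=259090820.00)
P2 → Draw (d²=177078068.00)
P3 → Draw (d²=430480429.00)
P4 → Spur (d²=160917129.00)
P5 → Spur (d²=317387853.00)
P6 → Spur (d²=316050577.00)
P7 → Delta (d²=356869925.00)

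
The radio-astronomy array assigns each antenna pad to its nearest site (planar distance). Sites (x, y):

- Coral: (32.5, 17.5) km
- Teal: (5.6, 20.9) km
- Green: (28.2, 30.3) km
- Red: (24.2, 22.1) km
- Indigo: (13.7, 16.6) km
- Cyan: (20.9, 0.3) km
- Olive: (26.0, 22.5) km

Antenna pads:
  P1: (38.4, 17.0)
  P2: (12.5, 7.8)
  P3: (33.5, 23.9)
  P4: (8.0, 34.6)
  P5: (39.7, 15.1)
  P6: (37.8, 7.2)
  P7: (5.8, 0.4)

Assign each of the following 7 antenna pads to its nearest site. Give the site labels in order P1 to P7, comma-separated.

Coral, Indigo, Coral, Teal, Coral, Coral, Cyan

P1 → Coral (d²=35.06)
P2 → Indigo (d²=78.88)
P3 → Coral (d²=41.96)
P4 → Teal (d²=193.45)
P5 → Coral (d²=57.60)
P6 → Coral (d²=134.18)
P7 → Cyan (d²=228.02)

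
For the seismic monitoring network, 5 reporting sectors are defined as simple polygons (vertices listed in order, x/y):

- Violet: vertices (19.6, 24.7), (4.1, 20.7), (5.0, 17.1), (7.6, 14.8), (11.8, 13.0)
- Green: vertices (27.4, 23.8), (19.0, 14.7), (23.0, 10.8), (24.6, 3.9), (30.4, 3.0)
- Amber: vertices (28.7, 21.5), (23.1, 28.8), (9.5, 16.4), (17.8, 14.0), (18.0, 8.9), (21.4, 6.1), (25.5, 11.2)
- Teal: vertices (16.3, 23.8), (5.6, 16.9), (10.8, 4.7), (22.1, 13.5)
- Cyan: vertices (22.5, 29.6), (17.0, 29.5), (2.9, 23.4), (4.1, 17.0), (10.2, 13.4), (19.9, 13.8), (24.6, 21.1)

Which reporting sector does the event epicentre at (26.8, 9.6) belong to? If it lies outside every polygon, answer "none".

Cast a ray rightward from (26.8, 9.6). For each polygon, the edges (by vertex number in listed order) whose endpoints lie on opposite sides of y = 9.6, where each meets that height, and whether that is right or left of the point:
Violet: no edge straddles that height → 0 crossings.
Green: 3–4 at x≈23.28 (left), 5–1 at x≈29.45 (right) → 1 crossing.
Amber: 4–5 at x≈17.97 (left), 6–7 at x≈24.21 (left) → 0 crossings.
Teal: 2–3 at x≈8.71 (left), 3–4 at x≈17.09 (left) → 0 crossings.
Cyan: no edge straddles that height → 0 crossings.
Only Green has an odd count, so the point is inside Green.

Green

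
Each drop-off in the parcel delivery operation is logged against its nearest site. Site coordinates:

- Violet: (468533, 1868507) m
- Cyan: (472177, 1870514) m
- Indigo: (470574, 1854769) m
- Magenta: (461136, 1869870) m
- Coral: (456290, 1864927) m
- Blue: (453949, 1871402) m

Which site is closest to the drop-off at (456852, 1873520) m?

Blue

Squared distances to each site:
Violet: 161575930.000; Cyan: 243891661.000; Indigo: 539893285.000; Magenta: 31675156.000; Coral: 74155493.000; Blue: 12913333.000.
Minimum at Blue.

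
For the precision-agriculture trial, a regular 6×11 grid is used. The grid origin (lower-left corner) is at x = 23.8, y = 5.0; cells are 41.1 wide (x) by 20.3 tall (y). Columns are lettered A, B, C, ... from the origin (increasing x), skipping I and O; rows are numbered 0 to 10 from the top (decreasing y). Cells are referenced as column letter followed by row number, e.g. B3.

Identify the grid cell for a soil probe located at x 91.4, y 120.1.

Column index: ⌊(91.4 − 23.8) / 41.1⌋ = ⌊1.645⌋ = 1 → column B
Row offset from origin: ⌊(120.1 − 5.0) / 20.3⌋ = ⌊5.670⌋ = 5 → row 5 (counted from top)

B5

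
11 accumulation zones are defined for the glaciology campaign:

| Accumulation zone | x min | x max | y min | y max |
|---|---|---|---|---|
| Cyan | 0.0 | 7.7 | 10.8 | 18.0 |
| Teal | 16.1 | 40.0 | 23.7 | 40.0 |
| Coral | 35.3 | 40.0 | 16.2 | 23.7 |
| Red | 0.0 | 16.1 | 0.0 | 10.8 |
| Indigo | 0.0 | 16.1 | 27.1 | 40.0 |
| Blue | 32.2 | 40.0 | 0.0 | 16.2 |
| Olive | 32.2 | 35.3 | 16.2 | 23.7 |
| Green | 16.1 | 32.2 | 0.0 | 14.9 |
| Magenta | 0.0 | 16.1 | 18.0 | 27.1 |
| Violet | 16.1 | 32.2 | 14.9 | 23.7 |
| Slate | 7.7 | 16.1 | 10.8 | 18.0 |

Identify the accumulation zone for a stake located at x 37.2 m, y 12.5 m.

The point has x = 37.2 and y = 12.5.
Only Blue satisfies 32.2 ≤ x ≤ 40.0 and 0.0 ≤ y ≤ 16.2.

Blue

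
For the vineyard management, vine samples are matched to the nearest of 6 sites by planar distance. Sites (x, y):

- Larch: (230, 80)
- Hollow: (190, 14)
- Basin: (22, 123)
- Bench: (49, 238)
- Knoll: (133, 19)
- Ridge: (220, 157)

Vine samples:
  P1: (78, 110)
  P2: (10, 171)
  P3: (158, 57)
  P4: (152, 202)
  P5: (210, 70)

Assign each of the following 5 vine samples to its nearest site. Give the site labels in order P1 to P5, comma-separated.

P1 → Basin (d²=3305.00)
P2 → Basin (d²=2448.00)
P3 → Knoll (d²=2069.00)
P4 → Ridge (d²=6649.00)
P5 → Larch (d²=500.00)

Basin, Basin, Knoll, Ridge, Larch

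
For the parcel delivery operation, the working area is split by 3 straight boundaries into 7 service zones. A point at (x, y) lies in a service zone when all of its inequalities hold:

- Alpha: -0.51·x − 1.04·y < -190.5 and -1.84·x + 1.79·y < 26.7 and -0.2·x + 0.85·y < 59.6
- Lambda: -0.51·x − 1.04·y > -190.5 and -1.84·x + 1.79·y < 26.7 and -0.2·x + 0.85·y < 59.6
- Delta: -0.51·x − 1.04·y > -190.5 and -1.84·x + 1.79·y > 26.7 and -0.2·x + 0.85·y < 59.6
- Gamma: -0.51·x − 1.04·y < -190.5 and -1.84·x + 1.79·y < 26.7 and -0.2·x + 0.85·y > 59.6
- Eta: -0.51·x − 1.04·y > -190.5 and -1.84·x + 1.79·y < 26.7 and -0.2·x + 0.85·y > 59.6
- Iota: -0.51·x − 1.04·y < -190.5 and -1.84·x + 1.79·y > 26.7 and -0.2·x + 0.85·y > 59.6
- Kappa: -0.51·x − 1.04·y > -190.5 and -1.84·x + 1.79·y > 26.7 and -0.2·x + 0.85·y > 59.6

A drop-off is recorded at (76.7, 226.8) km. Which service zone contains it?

-0.51·76.7 − 1.04·226.8 = -274.989, which is < -190.5
-1.84·76.7 + 1.79·226.8 = 264.844, which is > 26.7
-0.2·76.7 + 0.85·226.8 = 177.440, which is > 59.6
This sign pattern matches Iota.

Iota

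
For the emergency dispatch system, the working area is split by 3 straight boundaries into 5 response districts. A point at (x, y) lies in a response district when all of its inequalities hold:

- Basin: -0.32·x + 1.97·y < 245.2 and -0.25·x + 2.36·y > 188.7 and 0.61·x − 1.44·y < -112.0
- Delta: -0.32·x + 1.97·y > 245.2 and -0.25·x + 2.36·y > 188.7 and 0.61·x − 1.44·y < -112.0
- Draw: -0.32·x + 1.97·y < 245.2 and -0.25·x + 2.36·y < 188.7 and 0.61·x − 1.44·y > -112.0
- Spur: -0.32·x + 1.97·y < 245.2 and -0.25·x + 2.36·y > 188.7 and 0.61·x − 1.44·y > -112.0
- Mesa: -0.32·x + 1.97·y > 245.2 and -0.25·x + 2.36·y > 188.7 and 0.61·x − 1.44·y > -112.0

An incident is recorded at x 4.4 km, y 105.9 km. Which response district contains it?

-0.32·4.4 + 1.97·105.9 = 207.215, which is < 245.2
-0.25·4.4 + 2.36·105.9 = 248.824, which is > 188.7
0.61·4.4 − 1.44·105.9 = -149.812, which is < -112.0
This sign pattern matches Basin.

Basin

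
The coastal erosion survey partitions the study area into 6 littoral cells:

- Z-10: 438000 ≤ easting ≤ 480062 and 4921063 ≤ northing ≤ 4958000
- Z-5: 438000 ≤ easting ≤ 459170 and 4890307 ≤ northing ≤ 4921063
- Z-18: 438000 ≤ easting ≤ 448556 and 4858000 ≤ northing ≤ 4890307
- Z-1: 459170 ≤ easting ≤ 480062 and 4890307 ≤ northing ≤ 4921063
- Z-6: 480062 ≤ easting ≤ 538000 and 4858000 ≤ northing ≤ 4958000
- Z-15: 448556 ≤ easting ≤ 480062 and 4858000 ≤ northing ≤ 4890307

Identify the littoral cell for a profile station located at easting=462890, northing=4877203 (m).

Z-15

The point has easting = 462890 and northing = 4877203.
Only Z-15 satisfies 448556 ≤ easting ≤ 480062 and 4858000 ≤ northing ≤ 4890307.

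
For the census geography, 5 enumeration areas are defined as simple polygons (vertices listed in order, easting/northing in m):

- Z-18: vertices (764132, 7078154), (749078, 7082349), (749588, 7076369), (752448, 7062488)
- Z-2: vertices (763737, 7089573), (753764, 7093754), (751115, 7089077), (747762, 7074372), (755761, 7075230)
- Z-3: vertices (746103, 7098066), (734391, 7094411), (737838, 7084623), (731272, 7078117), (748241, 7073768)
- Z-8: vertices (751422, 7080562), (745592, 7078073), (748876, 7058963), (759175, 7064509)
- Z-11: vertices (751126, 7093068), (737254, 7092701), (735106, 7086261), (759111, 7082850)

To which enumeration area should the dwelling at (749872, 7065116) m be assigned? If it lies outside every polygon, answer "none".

Z-8

Cast a ray rightward from (749872, 7065116). For each polygon, the edges (by vertex number in listed order) whose endpoints lie on opposite sides of northing = 7065116, where each meets that height, and whether that is right or left of the point:
Z-18: 3–4 at easting≈751906.5 (right), 4–1 at easting≈754408.0 (right) → 2 crossings.
Z-2: no edge straddles that height → 0 crossings.
Z-3: no edge straddles that height → 0 crossings.
Z-8: 2–3 at easting≈747818.6 (left), 4–1 at easting≈758881.8 (right) → 1 crossing.
Z-11: no edge straddles that height → 0 crossings.
Only Z-8 has an odd count, so the point is inside Z-8.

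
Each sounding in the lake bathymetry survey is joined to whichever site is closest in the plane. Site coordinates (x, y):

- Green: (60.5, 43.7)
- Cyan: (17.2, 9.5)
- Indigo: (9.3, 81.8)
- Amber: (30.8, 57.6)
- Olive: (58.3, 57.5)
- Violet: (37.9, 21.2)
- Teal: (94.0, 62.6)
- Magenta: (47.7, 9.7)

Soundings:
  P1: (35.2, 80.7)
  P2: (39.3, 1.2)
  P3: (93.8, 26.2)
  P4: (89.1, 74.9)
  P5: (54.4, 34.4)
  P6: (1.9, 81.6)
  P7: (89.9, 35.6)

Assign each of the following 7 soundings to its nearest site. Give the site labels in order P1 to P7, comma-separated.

Amber, Magenta, Teal, Teal, Green, Indigo, Teal

P1 → Amber (d²=552.97)
P2 → Magenta (d²=142.81)
P3 → Teal (d²=1325.00)
P4 → Teal (d²=175.30)
P5 → Green (d²=123.70)
P6 → Indigo (d²=54.80)
P7 → Teal (d²=745.81)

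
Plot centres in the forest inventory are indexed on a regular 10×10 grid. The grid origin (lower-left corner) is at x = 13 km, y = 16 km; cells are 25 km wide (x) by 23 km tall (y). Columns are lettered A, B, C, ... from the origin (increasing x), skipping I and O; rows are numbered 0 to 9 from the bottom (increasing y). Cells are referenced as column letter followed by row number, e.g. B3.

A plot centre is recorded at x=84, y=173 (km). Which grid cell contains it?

C6

Column index: ⌊(84 − 13) / 25⌋ = ⌊2.840⌋ = 2 → column C
Row offset from origin: ⌊(173 − 16) / 23⌋ = ⌊6.826⌋ = 6 → row 6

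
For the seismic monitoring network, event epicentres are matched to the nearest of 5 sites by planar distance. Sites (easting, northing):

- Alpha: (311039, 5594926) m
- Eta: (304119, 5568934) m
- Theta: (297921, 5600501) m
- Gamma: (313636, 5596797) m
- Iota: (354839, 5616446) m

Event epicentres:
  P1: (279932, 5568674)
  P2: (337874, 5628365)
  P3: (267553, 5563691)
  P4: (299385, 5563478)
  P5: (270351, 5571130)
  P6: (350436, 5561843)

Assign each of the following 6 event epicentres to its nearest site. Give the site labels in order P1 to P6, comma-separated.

Eta, Iota, Eta, Eta, Eta, Eta

P1 → Eta (d²=585078569.00)
P2 → Iota (d²=429873786.00)
P3 → Eta (d²=1364561405.00)
P4 → Eta (d²=52178692.00)
P5 → Eta (d²=1145100240.00)
P6 → Eta (d²=2195546770.00)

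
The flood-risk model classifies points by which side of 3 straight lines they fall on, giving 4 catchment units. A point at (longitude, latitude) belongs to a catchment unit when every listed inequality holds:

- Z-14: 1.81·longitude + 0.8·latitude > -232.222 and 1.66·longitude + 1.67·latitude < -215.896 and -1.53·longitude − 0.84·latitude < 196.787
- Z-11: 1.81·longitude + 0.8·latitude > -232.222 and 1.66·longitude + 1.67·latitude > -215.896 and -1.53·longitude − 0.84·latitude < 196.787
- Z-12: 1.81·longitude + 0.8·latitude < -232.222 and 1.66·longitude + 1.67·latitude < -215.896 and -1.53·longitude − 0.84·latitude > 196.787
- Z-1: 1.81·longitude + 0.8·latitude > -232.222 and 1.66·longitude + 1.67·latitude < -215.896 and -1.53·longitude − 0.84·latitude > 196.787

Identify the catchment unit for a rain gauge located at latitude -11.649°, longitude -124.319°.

Z-12

1.81·-124.319 + 0.8·-11.649 = -234.337, which is < -232.222
1.66·-124.319 + 1.67·-11.649 = -225.823, which is < -215.896
-1.53·-124.319 − 0.84·-11.649 = 199.993, which is > 196.787
This sign pattern matches Z-12.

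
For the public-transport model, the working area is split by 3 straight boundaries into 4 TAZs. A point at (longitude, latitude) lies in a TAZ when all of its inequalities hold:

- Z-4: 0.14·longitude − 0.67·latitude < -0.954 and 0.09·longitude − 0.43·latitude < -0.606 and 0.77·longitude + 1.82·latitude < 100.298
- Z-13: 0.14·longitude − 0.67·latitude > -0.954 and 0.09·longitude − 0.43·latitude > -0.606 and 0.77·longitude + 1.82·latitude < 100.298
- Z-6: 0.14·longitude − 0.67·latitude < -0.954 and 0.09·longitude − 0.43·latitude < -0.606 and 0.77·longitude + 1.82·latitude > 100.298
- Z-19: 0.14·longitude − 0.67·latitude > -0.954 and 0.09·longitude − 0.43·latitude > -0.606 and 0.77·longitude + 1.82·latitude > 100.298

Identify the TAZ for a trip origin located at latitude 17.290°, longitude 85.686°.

0.14·85.686 − 0.67·17.290 = 0.412, which is > -0.954
0.09·85.686 − 0.43·17.290 = 0.277, which is > -0.606
0.77·85.686 + 1.82·17.290 = 97.446, which is < 100.298
This sign pattern matches Z-13.

Z-13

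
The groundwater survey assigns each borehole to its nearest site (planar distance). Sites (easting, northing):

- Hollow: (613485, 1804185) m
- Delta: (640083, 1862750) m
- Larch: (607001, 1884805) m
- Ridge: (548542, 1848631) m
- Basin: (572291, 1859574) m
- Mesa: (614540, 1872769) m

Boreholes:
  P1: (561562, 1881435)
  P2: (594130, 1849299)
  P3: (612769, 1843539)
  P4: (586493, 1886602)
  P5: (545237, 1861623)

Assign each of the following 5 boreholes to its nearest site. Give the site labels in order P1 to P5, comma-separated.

P1 → Basin (d²=593014762.00)
P2 → Basin (d²=582517546.00)
P3 → Mesa (d²=857529341.00)
P4 → Larch (d²=423807273.00)
P5 → Ridge (d²=179715089.00)

Basin, Basin, Mesa, Larch, Ridge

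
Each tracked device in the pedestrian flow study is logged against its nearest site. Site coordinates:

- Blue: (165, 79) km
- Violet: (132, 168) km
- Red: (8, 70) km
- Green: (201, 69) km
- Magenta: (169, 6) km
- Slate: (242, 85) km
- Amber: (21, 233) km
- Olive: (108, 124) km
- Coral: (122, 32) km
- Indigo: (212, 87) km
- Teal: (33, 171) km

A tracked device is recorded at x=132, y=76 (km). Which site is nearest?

Squared distances to each site:
Blue: 1098.000; Violet: 8464.000; Red: 15412.000; Green: 4810.000; Magenta: 6269.000; Slate: 12181.000; Amber: 36970.000; Olive: 2880.000; Coral: 2036.000; Indigo: 6521.000; Teal: 18826.000.
Minimum at Blue.

Blue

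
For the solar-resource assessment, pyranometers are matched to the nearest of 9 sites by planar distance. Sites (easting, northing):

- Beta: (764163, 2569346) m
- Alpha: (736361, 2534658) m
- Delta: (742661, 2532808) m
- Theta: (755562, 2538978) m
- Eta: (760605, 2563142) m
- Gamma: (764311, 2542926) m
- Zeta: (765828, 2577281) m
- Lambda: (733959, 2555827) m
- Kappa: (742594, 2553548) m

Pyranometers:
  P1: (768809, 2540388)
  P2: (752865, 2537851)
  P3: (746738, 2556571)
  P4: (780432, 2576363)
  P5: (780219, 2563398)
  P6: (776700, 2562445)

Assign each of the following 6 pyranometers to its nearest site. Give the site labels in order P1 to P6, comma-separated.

P1 → Gamma (d²=26673448.00)
P2 → Theta (d²=8543938.00)
P3 → Kappa (d²=26311265.00)
P4 → Zeta (d²=214119540.00)
P5 → Beta (d²=293173840.00)
P6 → Beta (d²=204800170.00)

Gamma, Theta, Kappa, Zeta, Beta, Beta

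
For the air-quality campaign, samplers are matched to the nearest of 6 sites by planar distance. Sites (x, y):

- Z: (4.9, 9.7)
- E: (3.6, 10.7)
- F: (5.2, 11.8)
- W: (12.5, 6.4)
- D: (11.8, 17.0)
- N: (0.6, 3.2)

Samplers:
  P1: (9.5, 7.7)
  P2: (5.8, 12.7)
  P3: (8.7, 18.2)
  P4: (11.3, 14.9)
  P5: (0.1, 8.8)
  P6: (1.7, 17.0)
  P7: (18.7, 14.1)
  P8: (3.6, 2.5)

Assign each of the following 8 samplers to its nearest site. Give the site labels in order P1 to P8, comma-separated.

W, F, D, D, E, F, D, N

P1 → W (d²=10.69)
P2 → F (d²=1.17)
P3 → D (d²=11.05)
P4 → D (d²=4.66)
P5 → E (d²=15.86)
P6 → F (d²=39.29)
P7 → D (d²=56.02)
P8 → N (d²=9.49)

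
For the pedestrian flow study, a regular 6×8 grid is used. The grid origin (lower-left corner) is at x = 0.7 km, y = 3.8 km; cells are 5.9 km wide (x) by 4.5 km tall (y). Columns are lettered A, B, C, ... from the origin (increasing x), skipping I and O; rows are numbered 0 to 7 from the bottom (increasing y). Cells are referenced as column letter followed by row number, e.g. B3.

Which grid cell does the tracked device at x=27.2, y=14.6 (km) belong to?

Column index: ⌊(27.2 − 0.7) / 5.9⌋ = ⌊4.492⌋ = 4 → column E
Row offset from origin: ⌊(14.6 − 3.8) / 4.5⌋ = ⌊2.400⌋ = 2 → row 2

E2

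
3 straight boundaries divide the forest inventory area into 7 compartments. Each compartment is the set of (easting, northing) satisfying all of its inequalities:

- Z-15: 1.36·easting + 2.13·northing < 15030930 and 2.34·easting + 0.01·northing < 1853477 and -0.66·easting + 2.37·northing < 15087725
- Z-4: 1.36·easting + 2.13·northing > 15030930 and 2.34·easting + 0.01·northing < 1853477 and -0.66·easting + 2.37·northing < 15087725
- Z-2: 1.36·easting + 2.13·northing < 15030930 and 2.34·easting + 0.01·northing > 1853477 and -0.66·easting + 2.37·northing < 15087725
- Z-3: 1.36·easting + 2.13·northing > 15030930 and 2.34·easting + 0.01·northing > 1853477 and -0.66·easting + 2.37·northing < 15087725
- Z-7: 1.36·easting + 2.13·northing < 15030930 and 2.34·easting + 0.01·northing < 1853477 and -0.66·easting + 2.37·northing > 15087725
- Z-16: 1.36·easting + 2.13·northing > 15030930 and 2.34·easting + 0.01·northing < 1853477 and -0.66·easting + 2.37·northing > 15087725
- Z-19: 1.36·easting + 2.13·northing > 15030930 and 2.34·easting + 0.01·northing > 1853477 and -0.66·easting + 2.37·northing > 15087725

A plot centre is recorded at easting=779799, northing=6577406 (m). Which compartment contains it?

1.36·779799 + 2.13·6577406 = 15070401.420, which is > 15030930
2.34·779799 + 0.01·6577406 = 1890503.720, which is > 1853477
-0.66·779799 + 2.37·6577406 = 15073784.880, which is < 15087725
This sign pattern matches Z-3.

Z-3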